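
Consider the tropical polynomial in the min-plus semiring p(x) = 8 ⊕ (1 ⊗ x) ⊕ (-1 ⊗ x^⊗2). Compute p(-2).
p(-2) = -5

A tropical monomial a ⊗ x^⊗i evaluates to a + i · x. Evaluating each term at x = -2:
  Term 0 contributes 8 + 0 · -2 = 8
  Term 1 contributes 1 + 1 · -2 = -1
  Term 2 contributes -1 + 2 · -2 = -5
p(-2) = ⊕ of these = min[8, -1, -5] = -5.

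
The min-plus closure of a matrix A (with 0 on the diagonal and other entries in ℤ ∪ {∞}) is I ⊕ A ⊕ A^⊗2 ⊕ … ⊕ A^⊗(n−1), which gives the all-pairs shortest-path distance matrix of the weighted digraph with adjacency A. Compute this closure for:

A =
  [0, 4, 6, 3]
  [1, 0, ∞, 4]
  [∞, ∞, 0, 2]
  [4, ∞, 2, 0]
Closure =
  [0, 4, 5, 3]
  [1, 0, 6, 4]
  [6, 10, 0, 2]
  [4, 8, 2, 0]

This is the Floyd-Warshall all-pairs shortest-path computation. For each intermediate vertex k = 0, 1, …, 3, update dist[i][j] ← min(dist[i][j], dist[i][k] + dist[k][j]). The final matrix gives, for each (i, j), the minimum total weight of any directed path from i to j (possibly empty when i = j).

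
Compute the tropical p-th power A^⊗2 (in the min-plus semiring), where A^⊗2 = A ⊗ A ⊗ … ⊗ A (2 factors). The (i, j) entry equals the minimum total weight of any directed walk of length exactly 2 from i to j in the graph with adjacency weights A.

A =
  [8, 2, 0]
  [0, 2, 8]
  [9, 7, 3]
A^⊗2 =
  [2, 4, 3]
  [2, 2, 0]
  [7, 9, 6]

Each entry (A^⊗2)_ij equals the minimum over all length-2 walks i = v_0 → v_1 → … → v_2 = j of Σ_t A[v_t][v_{t+1}]. For example, for (i, j) = (0, 2) we minimise over 3 possible intermediate vertex sequences; the minimum is 3, attained along the walk 0 → 2 → 2.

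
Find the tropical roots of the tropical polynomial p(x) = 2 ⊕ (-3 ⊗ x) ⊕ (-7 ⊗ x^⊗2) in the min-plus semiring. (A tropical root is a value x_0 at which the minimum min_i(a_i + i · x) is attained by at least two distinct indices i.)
Roots: {4, 5}

Each tropical root is a break point of the lower envelope of the lines y = a_i + i · x (there are 3 lines, with slopes 0, 1, ..., 2). Only the lines that attain the minimum somewhere contribute to roots; other lines are dominated. Here the surviving (envelope) indices are i = 2, i = 1, i = 0.
Intersections between consecutive envelope lines give the roots: for adjacent envelope indices i < j the intersection is x = (a_i − a_j) / (j − i). Reading off the sorted break points: {4, 5}.
Verification: at each break x_0, at least two indices attain the minimum of min_i(a_i + i · x_0).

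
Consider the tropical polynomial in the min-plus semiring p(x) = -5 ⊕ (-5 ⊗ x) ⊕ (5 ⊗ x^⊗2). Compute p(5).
p(5) = -5

A tropical monomial a ⊗ x^⊗i evaluates to a + i · x. Evaluating each term at x = 5:
  Term 0 contributes -5 + 0 · 5 = -5
  Term 1 contributes -5 + 1 · 5 = 0
  Term 2 contributes 5 + 2 · 5 = 15
p(5) = ⊕ of these = min[-5, 0, 15] = -5.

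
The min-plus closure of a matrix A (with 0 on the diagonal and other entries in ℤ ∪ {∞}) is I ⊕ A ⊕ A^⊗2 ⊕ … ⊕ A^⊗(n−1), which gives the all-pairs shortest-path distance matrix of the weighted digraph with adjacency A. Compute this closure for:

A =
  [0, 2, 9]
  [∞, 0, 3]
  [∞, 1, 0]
Closure =
  [0, 2, 5]
  [∞, 0, 3]
  [∞, 1, 0]

This is the Floyd-Warshall all-pairs shortest-path computation. For each intermediate vertex k = 0, 1, …, 2, update dist[i][j] ← min(dist[i][j], dist[i][k] + dist[k][j]). The final matrix gives, for each (i, j), the minimum total weight of any directed path from i to j (possibly empty when i = j).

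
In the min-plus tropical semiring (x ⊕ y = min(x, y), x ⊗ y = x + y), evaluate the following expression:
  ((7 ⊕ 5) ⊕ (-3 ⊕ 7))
((7 ⊕ 5) ⊕ (-3 ⊕ 7)) = -3

Expand innermost to outermost. Recall ⊕ takes the minimum of its arguments and ⊗ takes their sum. Working out the expression ((7 ⊕ 5) ⊕ (-3 ⊕ 7)) gives -3.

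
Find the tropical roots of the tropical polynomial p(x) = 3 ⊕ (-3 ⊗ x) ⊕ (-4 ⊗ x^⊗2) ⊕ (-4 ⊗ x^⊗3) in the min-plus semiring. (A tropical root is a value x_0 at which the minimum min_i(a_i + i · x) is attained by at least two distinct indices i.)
Roots: {0, 1, 6}

Each tropical root is a break point of the lower envelope of the lines y = a_i + i · x (there are 4 lines, with slopes 0, 1, ..., 3). Only the lines that attain the minimum somewhere contribute to roots; other lines are dominated. Here the surviving (envelope) indices are i = 3, i = 2, i = 1, i = 0.
Intersections between consecutive envelope lines give the roots: for adjacent envelope indices i < j the intersection is x = (a_i − a_j) / (j − i). Reading off the sorted break points: {0, 1, 6}.
Verification: at each break x_0, at least two indices attain the minimum of min_i(a_i + i · x_0).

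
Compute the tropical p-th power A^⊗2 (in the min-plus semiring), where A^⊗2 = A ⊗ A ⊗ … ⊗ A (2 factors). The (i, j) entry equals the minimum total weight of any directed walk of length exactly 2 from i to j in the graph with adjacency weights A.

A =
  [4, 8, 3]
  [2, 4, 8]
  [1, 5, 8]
A^⊗2 =
  [4, 8, 7]
  [6, 8, 5]
  [5, 9, 4]

Each entry (A^⊗2)_ij equals the minimum over all length-2 walks i = v_0 → v_1 → … → v_2 = j of Σ_t A[v_t][v_{t+1}]. For example, for (i, j) = (0, 2) we minimise over 3 possible intermediate vertex sequences; the minimum is 7, attained along the walk 0 → 0 → 2.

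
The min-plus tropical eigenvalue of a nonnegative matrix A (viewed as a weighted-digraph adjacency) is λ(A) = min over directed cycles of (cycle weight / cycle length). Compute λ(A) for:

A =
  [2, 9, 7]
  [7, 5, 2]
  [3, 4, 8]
λ(A) = 2

Enumerate directed cycles and compute their means (weight / length). Sample:
  cycle 0 → 0: weight = 2, length = 1, mean = 2/1 ≈ 2.000
  cycle 1 → 1: weight = 5, length = 1, mean = 5/1 ≈ 5.000
  cycle 2 → 2: weight = 8, length = 1, mean = 8/1 ≈ 8.000
  cycle 0 → 1 → 0: weight = 16, length = 2, mean = 16/2 ≈ 8.000
  cycle 0 → 2 → 0: weight = 10, length = 2, mean = 10/2 ≈ 5.000
  cycle 1 → 0 → 1: weight = 16, length = 2, mean = 16/2 ≈ 8.000
Minimum mean = 2.000, attained e.g. along the cycle 0 → 0 with weight 2 and length 1. So λ(A) = 2/1 = 2.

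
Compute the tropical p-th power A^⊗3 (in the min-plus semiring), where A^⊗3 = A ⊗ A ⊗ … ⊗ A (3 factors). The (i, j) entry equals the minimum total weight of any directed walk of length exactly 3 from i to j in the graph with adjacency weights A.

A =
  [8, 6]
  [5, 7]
A^⊗3 =
  [18, 17]
  [16, 18]

Each entry (A^⊗3)_ij equals the minimum over all length-3 walks i = v_0 → v_1 → … → v_3 = j of Σ_t A[v_t][v_{t+1}]. For example, for (i, j) = (0, 1) we minimise over 4 possible intermediate vertex sequences; the minimum is 17, attained along the walk 0 → 1 → 0 → 1.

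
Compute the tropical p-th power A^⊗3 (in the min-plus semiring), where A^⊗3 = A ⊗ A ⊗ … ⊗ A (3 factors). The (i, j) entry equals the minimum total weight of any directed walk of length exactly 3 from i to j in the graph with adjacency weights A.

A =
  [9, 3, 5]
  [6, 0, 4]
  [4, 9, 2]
A^⊗3 =
  [9, 3, 7]
  [6, 0, 4]
  [8, 7, 6]

Each entry (A^⊗3)_ij equals the minimum over all length-3 walks i = v_0 → v_1 → … → v_3 = j of Σ_t A[v_t][v_{t+1}]. For example, for (i, j) = (0, 2) we minimise over 9 possible intermediate vertex sequences; the minimum is 7, attained along the walk 0 → 1 → 1 → 2.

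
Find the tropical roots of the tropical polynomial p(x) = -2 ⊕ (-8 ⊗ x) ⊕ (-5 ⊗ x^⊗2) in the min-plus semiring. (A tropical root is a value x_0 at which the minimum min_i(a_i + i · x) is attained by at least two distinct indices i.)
Roots: {-3, 6}

Each tropical root is a break point of the lower envelope of the lines y = a_i + i · x (there are 3 lines, with slopes 0, 1, ..., 2). Only the lines that attain the minimum somewhere contribute to roots; other lines are dominated. Here the surviving (envelope) indices are i = 2, i = 1, i = 0.
Intersections between consecutive envelope lines give the roots: for adjacent envelope indices i < j the intersection is x = (a_i − a_j) / (j − i). Reading off the sorted break points: {-3, 6}.
Verification: at each break x_0, at least two indices attain the minimum of min_i(a_i + i · x_0).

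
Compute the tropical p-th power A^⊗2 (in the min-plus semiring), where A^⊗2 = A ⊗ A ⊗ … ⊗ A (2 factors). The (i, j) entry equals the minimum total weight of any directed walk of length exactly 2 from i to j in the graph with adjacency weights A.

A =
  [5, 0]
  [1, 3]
A^⊗2 =
  [1, 3]
  [4, 1]

Each entry (A^⊗2)_ij equals the minimum over all length-2 walks i = v_0 → v_1 → … → v_2 = j of Σ_t A[v_t][v_{t+1}]. For example, for (i, j) = (0, 1) we minimise over 2 possible intermediate vertex sequences; the minimum is 3, attained along the walk 0 → 1 → 1.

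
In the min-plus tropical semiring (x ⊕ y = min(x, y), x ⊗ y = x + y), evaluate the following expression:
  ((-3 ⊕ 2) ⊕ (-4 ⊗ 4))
((-3 ⊕ 2) ⊕ (-4 ⊗ 4)) = -3

Expand innermost to outermost. Recall ⊕ takes the minimum of its arguments and ⊗ takes their sum. Working out the expression ((-3 ⊕ 2) ⊕ (-4 ⊗ 4)) gives -3.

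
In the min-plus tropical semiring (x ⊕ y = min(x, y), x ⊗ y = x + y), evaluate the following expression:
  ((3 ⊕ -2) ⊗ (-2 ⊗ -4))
((3 ⊕ -2) ⊗ (-2 ⊗ -4)) = -8

Expand innermost to outermost. Recall ⊕ takes the minimum of its arguments and ⊗ takes their sum. Working out the expression ((3 ⊕ -2) ⊗ (-2 ⊗ -4)) gives -8.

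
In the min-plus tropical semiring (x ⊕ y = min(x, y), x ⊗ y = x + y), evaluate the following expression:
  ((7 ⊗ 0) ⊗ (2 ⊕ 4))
((7 ⊗ 0) ⊗ (2 ⊕ 4)) = 9

Expand innermost to outermost. Recall ⊕ takes the minimum of its arguments and ⊗ takes their sum. Working out the expression ((7 ⊗ 0) ⊗ (2 ⊕ 4)) gives 9.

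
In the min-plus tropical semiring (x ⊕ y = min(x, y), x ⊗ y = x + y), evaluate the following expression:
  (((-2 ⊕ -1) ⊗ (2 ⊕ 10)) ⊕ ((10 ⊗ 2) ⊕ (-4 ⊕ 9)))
(((-2 ⊕ -1) ⊗ (2 ⊕ 10)) ⊕ ((10 ⊗ 2) ⊕ (-4 ⊕ 9))) = -4

Expand innermost to outermost. Recall ⊕ takes the minimum of its arguments and ⊗ takes their sum. Working out the expression (((-2 ⊕ -1) ⊗ (2 ⊕ 10)) ⊕ ((10 ⊗ 2) ⊕ (-4 ⊕ 9))) gives -4.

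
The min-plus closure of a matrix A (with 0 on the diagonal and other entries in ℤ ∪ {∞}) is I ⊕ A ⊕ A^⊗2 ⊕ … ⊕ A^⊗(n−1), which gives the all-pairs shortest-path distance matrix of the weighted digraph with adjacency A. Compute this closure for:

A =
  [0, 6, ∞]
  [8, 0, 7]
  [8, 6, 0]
Closure =
  [0, 6, 13]
  [8, 0, 7]
  [8, 6, 0]

This is the Floyd-Warshall all-pairs shortest-path computation. For each intermediate vertex k = 0, 1, …, 2, update dist[i][j] ← min(dist[i][j], dist[i][k] + dist[k][j]). The final matrix gives, for each (i, j), the minimum total weight of any directed path from i to j (possibly empty when i = j).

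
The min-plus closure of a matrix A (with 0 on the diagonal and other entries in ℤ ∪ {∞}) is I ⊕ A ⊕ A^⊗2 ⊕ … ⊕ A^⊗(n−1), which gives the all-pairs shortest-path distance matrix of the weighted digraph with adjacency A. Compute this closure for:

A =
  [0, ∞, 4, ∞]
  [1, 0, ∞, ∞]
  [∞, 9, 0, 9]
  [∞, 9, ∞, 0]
Closure =
  [0, 13, 4, 13]
  [1, 0, 5, 14]
  [10, 9, 0, 9]
  [10, 9, 14, 0]

This is the Floyd-Warshall all-pairs shortest-path computation. For each intermediate vertex k = 0, 1, …, 3, update dist[i][j] ← min(dist[i][j], dist[i][k] + dist[k][j]). The final matrix gives, for each (i, j), the minimum total weight of any directed path from i to j (possibly empty when i = j).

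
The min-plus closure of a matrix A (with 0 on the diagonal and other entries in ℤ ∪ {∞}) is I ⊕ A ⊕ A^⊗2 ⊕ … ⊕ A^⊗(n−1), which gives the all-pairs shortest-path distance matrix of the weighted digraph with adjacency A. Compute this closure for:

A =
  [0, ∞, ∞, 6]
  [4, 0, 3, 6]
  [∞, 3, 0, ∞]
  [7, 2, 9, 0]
Closure =
  [0, 8, 11, 6]
  [4, 0, 3, 6]
  [7, 3, 0, 9]
  [6, 2, 5, 0]

This is the Floyd-Warshall all-pairs shortest-path computation. For each intermediate vertex k = 0, 1, …, 3, update dist[i][j] ← min(dist[i][j], dist[i][k] + dist[k][j]). The final matrix gives, for each (i, j), the minimum total weight of any directed path from i to j (possibly empty when i = j).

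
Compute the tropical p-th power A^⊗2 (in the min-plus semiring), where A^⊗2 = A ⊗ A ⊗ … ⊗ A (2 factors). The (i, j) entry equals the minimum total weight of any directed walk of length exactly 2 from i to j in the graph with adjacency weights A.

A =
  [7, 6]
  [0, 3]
A^⊗2 =
  [6, 9]
  [3, 6]

Each entry (A^⊗2)_ij equals the minimum over all length-2 walks i = v_0 → v_1 → … → v_2 = j of Σ_t A[v_t][v_{t+1}]. For example, for (i, j) = (0, 1) we minimise over 2 possible intermediate vertex sequences; the minimum is 9, attained along the walk 0 → 1 → 1.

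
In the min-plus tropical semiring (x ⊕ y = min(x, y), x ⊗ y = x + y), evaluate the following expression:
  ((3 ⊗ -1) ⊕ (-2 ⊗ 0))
((3 ⊗ -1) ⊕ (-2 ⊗ 0)) = -2

Expand innermost to outermost. Recall ⊕ takes the minimum of its arguments and ⊗ takes their sum. Working out the expression ((3 ⊗ -1) ⊕ (-2 ⊗ 0)) gives -2.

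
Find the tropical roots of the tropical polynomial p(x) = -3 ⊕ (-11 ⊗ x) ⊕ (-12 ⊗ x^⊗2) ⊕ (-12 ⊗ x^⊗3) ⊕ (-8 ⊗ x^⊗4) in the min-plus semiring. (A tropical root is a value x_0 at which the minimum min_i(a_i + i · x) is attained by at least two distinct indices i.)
Roots: {-4, 0, 1, 8}

Each tropical root is a break point of the lower envelope of the lines y = a_i + i · x (there are 5 lines, with slopes 0, 1, ..., 4). Only the lines that attain the minimum somewhere contribute to roots; other lines are dominated. Here the surviving (envelope) indices are i = 4, i = 3, i = 2, i = 1, i = 0.
Intersections between consecutive envelope lines give the roots: for adjacent envelope indices i < j the intersection is x = (a_i − a_j) / (j − i). Reading off the sorted break points: {-4, 0, 1, 8}.
Verification: at each break x_0, at least two indices attain the minimum of min_i(a_i + i · x_0).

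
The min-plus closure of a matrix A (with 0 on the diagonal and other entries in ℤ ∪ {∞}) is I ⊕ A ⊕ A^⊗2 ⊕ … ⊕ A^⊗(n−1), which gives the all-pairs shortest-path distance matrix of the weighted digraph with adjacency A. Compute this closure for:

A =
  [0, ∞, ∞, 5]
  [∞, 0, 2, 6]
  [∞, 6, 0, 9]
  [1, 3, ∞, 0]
Closure =
  [0, 8, 10, 5]
  [7, 0, 2, 6]
  [10, 6, 0, 9]
  [1, 3, 5, 0]

This is the Floyd-Warshall all-pairs shortest-path computation. For each intermediate vertex k = 0, 1, …, 3, update dist[i][j] ← min(dist[i][j], dist[i][k] + dist[k][j]). The final matrix gives, for each (i, j), the minimum total weight of any directed path from i to j (possibly empty when i = j).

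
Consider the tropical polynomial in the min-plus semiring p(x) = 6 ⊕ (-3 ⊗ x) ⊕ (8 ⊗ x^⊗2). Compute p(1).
p(1) = -2

A tropical monomial a ⊗ x^⊗i evaluates to a + i · x. Evaluating each term at x = 1:
  Term 0 contributes 6 + 0 · 1 = 6
  Term 1 contributes -3 + 1 · 1 = -2
  Term 2 contributes 8 + 2 · 1 = 10
p(1) = ⊕ of these = min[6, -2, 10] = -2.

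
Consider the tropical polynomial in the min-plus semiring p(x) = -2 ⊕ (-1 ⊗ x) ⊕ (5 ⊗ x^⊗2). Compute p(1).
p(1) = -2

A tropical monomial a ⊗ x^⊗i evaluates to a + i · x. Evaluating each term at x = 1:
  Term 0 contributes -2 + 0 · 1 = -2
  Term 1 contributes -1 + 1 · 1 = 0
  Term 2 contributes 5 + 2 · 1 = 7
p(1) = ⊕ of these = min[-2, 0, 7] = -2.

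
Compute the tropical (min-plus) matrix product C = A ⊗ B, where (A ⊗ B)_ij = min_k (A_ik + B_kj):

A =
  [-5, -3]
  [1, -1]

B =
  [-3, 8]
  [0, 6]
A ⊗ B =
  [-8, 3]
  [-2, 5]

Apply the min-plus product entry-by-entry:
  C[0][0] = min over k of (A[0][0] + B[0][0] = -5 + -3 = -8, A[0][1] + B[1][0] = -3 + 0 = -3) = -8 (attained at k = 0)
  C[0][1] = min over k of (A[0][0] + B[0][1] = -5 + 8 = 3, A[0][1] + B[1][1] = -3 + 6 = 3) = 3 (attained at k = 0)
  C[1][0] = min over k of (A[1][0] + B[0][0] = 1 + -3 = -2, A[1][1] + B[1][0] = -1 + 0 = -1) = -2 (attained at k = 0)
  C[1][1] = min over k of (A[1][0] + B[0][1] = 1 + 8 = 9, A[1][1] + B[1][1] = -1 + 6 = 5) = 5 (attained at k = 1)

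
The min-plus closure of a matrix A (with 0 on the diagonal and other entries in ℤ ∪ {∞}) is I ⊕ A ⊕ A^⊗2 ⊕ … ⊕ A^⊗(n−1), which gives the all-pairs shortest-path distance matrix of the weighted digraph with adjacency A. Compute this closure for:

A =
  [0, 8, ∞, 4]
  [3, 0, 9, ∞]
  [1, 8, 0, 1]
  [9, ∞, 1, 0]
Closure =
  [0, 8, 5, 4]
  [3, 0, 8, 7]
  [1, 8, 0, 1]
  [2, 9, 1, 0]

This is the Floyd-Warshall all-pairs shortest-path computation. For each intermediate vertex k = 0, 1, …, 3, update dist[i][j] ← min(dist[i][j], dist[i][k] + dist[k][j]). The final matrix gives, for each (i, j), the minimum total weight of any directed path from i to j (possibly empty when i = j).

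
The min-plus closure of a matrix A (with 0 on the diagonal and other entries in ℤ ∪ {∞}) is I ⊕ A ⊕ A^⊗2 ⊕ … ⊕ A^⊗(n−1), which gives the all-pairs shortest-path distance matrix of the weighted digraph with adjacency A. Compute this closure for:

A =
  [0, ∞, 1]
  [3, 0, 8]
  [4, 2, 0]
Closure =
  [0, 3, 1]
  [3, 0, 4]
  [4, 2, 0]

This is the Floyd-Warshall all-pairs shortest-path computation. For each intermediate vertex k = 0, 1, …, 2, update dist[i][j] ← min(dist[i][j], dist[i][k] + dist[k][j]). The final matrix gives, for each (i, j), the minimum total weight of any directed path from i to j (possibly empty when i = j).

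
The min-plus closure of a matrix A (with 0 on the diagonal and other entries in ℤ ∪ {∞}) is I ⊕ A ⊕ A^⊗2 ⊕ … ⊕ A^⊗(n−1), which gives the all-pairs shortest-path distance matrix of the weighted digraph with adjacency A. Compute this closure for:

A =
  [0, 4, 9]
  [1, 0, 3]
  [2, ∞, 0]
Closure =
  [0, 4, 7]
  [1, 0, 3]
  [2, 6, 0]

This is the Floyd-Warshall all-pairs shortest-path computation. For each intermediate vertex k = 0, 1, …, 2, update dist[i][j] ← min(dist[i][j], dist[i][k] + dist[k][j]). The final matrix gives, for each (i, j), the minimum total weight of any directed path from i to j (possibly empty when i = j).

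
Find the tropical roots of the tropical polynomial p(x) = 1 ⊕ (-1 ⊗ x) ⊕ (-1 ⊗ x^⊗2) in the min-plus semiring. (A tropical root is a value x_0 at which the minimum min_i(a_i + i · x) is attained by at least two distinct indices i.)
Roots: {0, 2}

Each tropical root is a break point of the lower envelope of the lines y = a_i + i · x (there are 3 lines, with slopes 0, 1, ..., 2). Only the lines that attain the minimum somewhere contribute to roots; other lines are dominated. Here the surviving (envelope) indices are i = 2, i = 1, i = 0.
Intersections between consecutive envelope lines give the roots: for adjacent envelope indices i < j the intersection is x = (a_i − a_j) / (j − i). Reading off the sorted break points: {0, 2}.
Verification: at each break x_0, at least two indices attain the minimum of min_i(a_i + i · x_0).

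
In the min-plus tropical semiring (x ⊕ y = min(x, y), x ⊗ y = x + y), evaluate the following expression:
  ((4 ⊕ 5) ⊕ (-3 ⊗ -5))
((4 ⊕ 5) ⊕ (-3 ⊗ -5)) = -8

Expand innermost to outermost. Recall ⊕ takes the minimum of its arguments and ⊗ takes their sum. Working out the expression ((4 ⊕ 5) ⊕ (-3 ⊗ -5)) gives -8.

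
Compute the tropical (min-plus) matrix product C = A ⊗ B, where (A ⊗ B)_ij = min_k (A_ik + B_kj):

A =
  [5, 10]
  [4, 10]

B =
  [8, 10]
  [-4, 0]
A ⊗ B =
  [6, 10]
  [6, 10]

Apply the min-plus product entry-by-entry:
  C[0][0] = min over k of (A[0][0] + B[0][0] = 5 + 8 = 13, A[0][1] + B[1][0] = 10 + -4 = 6) = 6 (attained at k = 1)
  C[0][1] = min over k of (A[0][0] + B[0][1] = 5 + 10 = 15, A[0][1] + B[1][1] = 10 + 0 = 10) = 10 (attained at k = 1)
  C[1][0] = min over k of (A[1][0] + B[0][0] = 4 + 8 = 12, A[1][1] + B[1][0] = 10 + -4 = 6) = 6 (attained at k = 1)
  C[1][1] = min over k of (A[1][0] + B[0][1] = 4 + 10 = 14, A[1][1] + B[1][1] = 10 + 0 = 10) = 10 (attained at k = 1)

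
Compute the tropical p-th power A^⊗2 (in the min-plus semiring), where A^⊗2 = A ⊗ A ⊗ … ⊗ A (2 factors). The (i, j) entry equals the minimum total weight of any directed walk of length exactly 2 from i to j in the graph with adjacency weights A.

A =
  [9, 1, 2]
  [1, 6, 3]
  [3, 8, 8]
A^⊗2 =
  [2, 7, 4]
  [6, 2, 3]
  [9, 4, 5]

Each entry (A^⊗2)_ij equals the minimum over all length-2 walks i = v_0 → v_1 → … → v_2 = j of Σ_t A[v_t][v_{t+1}]. For example, for (i, j) = (0, 2) we minimise over 3 possible intermediate vertex sequences; the minimum is 4, attained along the walk 0 → 1 → 2.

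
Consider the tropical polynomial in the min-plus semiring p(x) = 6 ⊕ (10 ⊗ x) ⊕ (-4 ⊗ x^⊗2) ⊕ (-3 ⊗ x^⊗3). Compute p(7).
p(7) = 6

A tropical monomial a ⊗ x^⊗i evaluates to a + i · x. Evaluating each term at x = 7:
  Term 0 contributes 6 + 0 · 7 = 6
  Term 1 contributes 10 + 1 · 7 = 17
  Term 2 contributes -4 + 2 · 7 = 10
  Term 3 contributes -3 + 3 · 7 = 18
p(7) = ⊕ of these = min[6, 17, 10, 18] = 6.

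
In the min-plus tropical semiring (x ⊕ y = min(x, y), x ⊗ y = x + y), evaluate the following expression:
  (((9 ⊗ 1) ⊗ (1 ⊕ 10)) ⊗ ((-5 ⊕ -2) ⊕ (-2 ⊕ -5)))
(((9 ⊗ 1) ⊗ (1 ⊕ 10)) ⊗ ((-5 ⊕ -2) ⊕ (-2 ⊕ -5))) = 6

Expand innermost to outermost. Recall ⊕ takes the minimum of its arguments and ⊗ takes their sum. Working out the expression (((9 ⊗ 1) ⊗ (1 ⊕ 10)) ⊗ ((-5 ⊕ -2) ⊕ (-2 ⊕ -5))) gives 6.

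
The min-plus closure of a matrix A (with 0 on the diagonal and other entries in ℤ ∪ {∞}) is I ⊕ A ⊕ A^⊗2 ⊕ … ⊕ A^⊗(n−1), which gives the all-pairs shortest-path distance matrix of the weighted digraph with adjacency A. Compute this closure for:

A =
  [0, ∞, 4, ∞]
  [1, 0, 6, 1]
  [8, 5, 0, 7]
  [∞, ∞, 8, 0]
Closure =
  [0, 9, 4, 10]
  [1, 0, 5, 1]
  [6, 5, 0, 6]
  [14, 13, 8, 0]

This is the Floyd-Warshall all-pairs shortest-path computation. For each intermediate vertex k = 0, 1, …, 3, update dist[i][j] ← min(dist[i][j], dist[i][k] + dist[k][j]). The final matrix gives, for each (i, j), the minimum total weight of any directed path from i to j (possibly empty when i = j).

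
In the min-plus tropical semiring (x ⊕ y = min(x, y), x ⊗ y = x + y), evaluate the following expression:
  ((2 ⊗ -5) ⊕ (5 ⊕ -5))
((2 ⊗ -5) ⊕ (5 ⊕ -5)) = -5

Expand innermost to outermost. Recall ⊕ takes the minimum of its arguments and ⊗ takes their sum. Working out the expression ((2 ⊗ -5) ⊕ (5 ⊕ -5)) gives -5.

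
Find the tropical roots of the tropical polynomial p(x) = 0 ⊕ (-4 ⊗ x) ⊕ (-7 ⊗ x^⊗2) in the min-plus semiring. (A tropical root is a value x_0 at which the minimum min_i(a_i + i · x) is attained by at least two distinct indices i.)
Roots: {3, 4}

Each tropical root is a break point of the lower envelope of the lines y = a_i + i · x (there are 3 lines, with slopes 0, 1, ..., 2). Only the lines that attain the minimum somewhere contribute to roots; other lines are dominated. Here the surviving (envelope) indices are i = 2, i = 1, i = 0.
Intersections between consecutive envelope lines give the roots: for adjacent envelope indices i < j the intersection is x = (a_i − a_j) / (j − i). Reading off the sorted break points: {3, 4}.
Verification: at each break x_0, at least two indices attain the minimum of min_i(a_i + i · x_0).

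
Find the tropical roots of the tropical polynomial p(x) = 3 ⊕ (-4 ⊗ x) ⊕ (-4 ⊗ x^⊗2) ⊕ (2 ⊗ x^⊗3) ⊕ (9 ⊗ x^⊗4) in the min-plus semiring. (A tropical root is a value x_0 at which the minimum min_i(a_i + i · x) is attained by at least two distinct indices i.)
Roots: {-7, -6, 0, 7}

Each tropical root is a break point of the lower envelope of the lines y = a_i + i · x (there are 5 lines, with slopes 0, 1, ..., 4). Only the lines that attain the minimum somewhere contribute to roots; other lines are dominated. Here the surviving (envelope) indices are i = 4, i = 3, i = 2, i = 1, i = 0.
Intersections between consecutive envelope lines give the roots: for adjacent envelope indices i < j the intersection is x = (a_i − a_j) / (j − i). Reading off the sorted break points: {-7, -6, 0, 7}.
Verification: at each break x_0, at least two indices attain the minimum of min_i(a_i + i · x_0).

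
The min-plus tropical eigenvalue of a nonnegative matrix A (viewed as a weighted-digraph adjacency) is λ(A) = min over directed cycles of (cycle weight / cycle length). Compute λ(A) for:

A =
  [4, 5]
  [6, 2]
λ(A) = 2

Enumerate directed cycles and compute their means (weight / length). Sample:
  cycle 0 → 0: weight = 4, length = 1, mean = 4/1 ≈ 4.000
  cycle 1 → 1: weight = 2, length = 1, mean = 2/1 ≈ 2.000
  cycle 0 → 1 → 0: weight = 11, length = 2, mean = 11/2 ≈ 5.500
  cycle 1 → 0 → 1: weight = 11, length = 2, mean = 11/2 ≈ 5.500
Minimum mean = 2.000, attained e.g. along the cycle 1 → 1 with weight 2 and length 1. So λ(A) = 2/1 = 2.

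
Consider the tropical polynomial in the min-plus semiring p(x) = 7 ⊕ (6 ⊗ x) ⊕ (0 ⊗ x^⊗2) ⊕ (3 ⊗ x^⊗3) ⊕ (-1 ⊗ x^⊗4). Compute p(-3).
p(-3) = -13

A tropical monomial a ⊗ x^⊗i evaluates to a + i · x. Evaluating each term at x = -3:
  Term 0 contributes 7 + 0 · -3 = 7
  Term 1 contributes 6 + 1 · -3 = 3
  Term 2 contributes 0 + 2 · -3 = -6
  Term 3 contributes 3 + 3 · -3 = -6
  Term 4 contributes -1 + 4 · -3 = -13
p(-3) = ⊕ of these = min[7, 3, -6, -6, -13] = -13.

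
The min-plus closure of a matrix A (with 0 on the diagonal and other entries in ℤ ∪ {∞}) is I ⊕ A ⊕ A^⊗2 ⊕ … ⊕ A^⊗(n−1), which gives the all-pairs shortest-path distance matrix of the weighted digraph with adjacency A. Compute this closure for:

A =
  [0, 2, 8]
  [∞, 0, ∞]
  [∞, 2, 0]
Closure =
  [0, 2, 8]
  [∞, 0, ∞]
  [∞, 2, 0]

This is the Floyd-Warshall all-pairs shortest-path computation. For each intermediate vertex k = 0, 1, …, 2, update dist[i][j] ← min(dist[i][j], dist[i][k] + dist[k][j]). The final matrix gives, for each (i, j), the minimum total weight of any directed path from i to j (possibly empty when i = j).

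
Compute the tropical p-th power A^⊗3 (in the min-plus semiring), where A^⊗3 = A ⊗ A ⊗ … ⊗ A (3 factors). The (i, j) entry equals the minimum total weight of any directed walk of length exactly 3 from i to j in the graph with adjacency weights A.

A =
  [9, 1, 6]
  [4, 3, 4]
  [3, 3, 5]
A^⊗3 =
  [8, 6, 8]
  [9, 8, 9]
  [8, 7, 8]

Each entry (A^⊗3)_ij equals the minimum over all length-3 walks i = v_0 → v_1 → … → v_3 = j of Σ_t A[v_t][v_{t+1}]. For example, for (i, j) = (0, 2) we minimise over 9 possible intermediate vertex sequences; the minimum is 8, attained along the walk 0 → 1 → 1 → 2.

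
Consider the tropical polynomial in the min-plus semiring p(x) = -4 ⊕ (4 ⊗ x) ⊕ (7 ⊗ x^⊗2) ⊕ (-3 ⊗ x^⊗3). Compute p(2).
p(2) = -4

A tropical monomial a ⊗ x^⊗i evaluates to a + i · x. Evaluating each term at x = 2:
  Term 0 contributes -4 + 0 · 2 = -4
  Term 1 contributes 4 + 1 · 2 = 6
  Term 2 contributes 7 + 2 · 2 = 11
  Term 3 contributes -3 + 3 · 2 = 3
p(2) = ⊕ of these = min[-4, 6, 11, 3] = -4.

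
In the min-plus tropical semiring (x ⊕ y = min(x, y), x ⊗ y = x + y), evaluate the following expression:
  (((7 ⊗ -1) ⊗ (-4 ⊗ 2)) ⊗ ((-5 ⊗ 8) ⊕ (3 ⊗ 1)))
(((7 ⊗ -1) ⊗ (-4 ⊗ 2)) ⊗ ((-5 ⊗ 8) ⊕ (3 ⊗ 1))) = 7

Expand innermost to outermost. Recall ⊕ takes the minimum of its arguments and ⊗ takes their sum. Working out the expression (((7 ⊗ -1) ⊗ (-4 ⊗ 2)) ⊗ ((-5 ⊗ 8) ⊕ (3 ⊗ 1))) gives 7.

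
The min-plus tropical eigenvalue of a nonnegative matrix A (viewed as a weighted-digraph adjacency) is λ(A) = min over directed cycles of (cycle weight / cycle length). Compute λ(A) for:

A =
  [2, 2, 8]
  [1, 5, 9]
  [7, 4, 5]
λ(A) = 3/2

Enumerate directed cycles and compute their means (weight / length). Sample:
  cycle 0 → 0: weight = 2, length = 1, mean = 2/1 ≈ 2.000
  cycle 1 → 1: weight = 5, length = 1, mean = 5/1 ≈ 5.000
  cycle 2 → 2: weight = 5, length = 1, mean = 5/1 ≈ 5.000
  cycle 0 → 1 → 0: weight = 3, length = 2, mean = 3/2 ≈ 1.500
  cycle 0 → 2 → 0: weight = 15, length = 2, mean = 15/2 ≈ 7.500
  cycle 1 → 0 → 1: weight = 3, length = 2, mean = 3/2 ≈ 1.500
Minimum mean = 1.500, attained e.g. along the cycle 0 → 1 → 0 with weight 3 and length 2. So λ(A) = 3/2 = 3/2.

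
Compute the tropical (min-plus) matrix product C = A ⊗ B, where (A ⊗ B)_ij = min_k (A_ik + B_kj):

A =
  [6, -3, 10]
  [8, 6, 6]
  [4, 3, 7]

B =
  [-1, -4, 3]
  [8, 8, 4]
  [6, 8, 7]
A ⊗ B =
  [5, 2, 1]
  [7, 4, 10]
  [3, 0, 7]

Apply the min-plus product entry-by-entry:
  C[0][0] = min over k of (A[0][0] + B[0][0] = 6 + -1 = 5, A[0][1] + B[1][0] = -3 + 8 = 5, A[0][2] + B[2][0] = 10 + 6 = 16) = 5 (attained at k = 0)
  C[0][1] = min over k of (A[0][0] + B[0][1] = 6 + -4 = 2, A[0][1] + B[1][1] = -3 + 8 = 5, A[0][2] + B[2][1] = 10 + 8 = 18) = 2 (attained at k = 0)
  C[0][2] = min over k of (A[0][0] + B[0][2] = 6 + 3 = 9, A[0][1] + B[1][2] = -3 + 4 = 1, A[0][2] + B[2][2] = 10 + 7 = 17) = 1 (attained at k = 1)
  C[1][0] = min over k of (A[1][0] + B[0][0] = 8 + -1 = 7, A[1][1] + B[1][0] = 6 + 8 = 14, A[1][2] + B[2][0] = 6 + 6 = 12) = 7 (attained at k = 0)
  C[1][1] = min over k of (A[1][0] + B[0][1] = 8 + -4 = 4, A[1][1] + B[1][1] = 6 + 8 = 14, A[1][2] + B[2][1] = 6 + 8 = 14) = 4 (attained at k = 0)
  C[1][2] = min over k of (A[1][0] + B[0][2] = 8 + 3 = 11, A[1][1] + B[1][2] = 6 + 4 = 10, A[1][2] + B[2][2] = 6 + 7 = 13) = 10 (attained at k = 1)
  C[2][0] = min over k of (A[2][0] + B[0][0] = 4 + -1 = 3, A[2][1] + B[1][0] = 3 + 8 = 11, A[2][2] + B[2][0] = 7 + 6 = 13) = 3 (attained at k = 0)
  C[2][1] = min over k of (A[2][0] + B[0][1] = 4 + -4 = 0, A[2][1] + B[1][1] = 3 + 8 = 11, A[2][2] + B[2][1] = 7 + 8 = 15) = 0 (attained at k = 0)
  C[2][2] = min over k of (A[2][0] + B[0][2] = 4 + 3 = 7, A[2][1] + B[1][2] = 3 + 4 = 7, A[2][2] + B[2][2] = 7 + 7 = 14) = 7 (attained at k = 0)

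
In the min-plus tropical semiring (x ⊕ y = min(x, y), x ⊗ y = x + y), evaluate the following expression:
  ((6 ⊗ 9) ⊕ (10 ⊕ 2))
((6 ⊗ 9) ⊕ (10 ⊕ 2)) = 2

Expand innermost to outermost. Recall ⊕ takes the minimum of its arguments and ⊗ takes their sum. Working out the expression ((6 ⊗ 9) ⊕ (10 ⊕ 2)) gives 2.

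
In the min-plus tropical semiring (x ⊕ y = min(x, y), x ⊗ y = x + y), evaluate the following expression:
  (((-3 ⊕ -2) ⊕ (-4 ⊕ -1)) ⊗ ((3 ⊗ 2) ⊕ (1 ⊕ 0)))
(((-3 ⊕ -2) ⊕ (-4 ⊕ -1)) ⊗ ((3 ⊗ 2) ⊕ (1 ⊕ 0))) = -4

Expand innermost to outermost. Recall ⊕ takes the minimum of its arguments and ⊗ takes their sum. Working out the expression (((-3 ⊕ -2) ⊕ (-4 ⊕ -1)) ⊗ ((3 ⊗ 2) ⊕ (1 ⊕ 0))) gives -4.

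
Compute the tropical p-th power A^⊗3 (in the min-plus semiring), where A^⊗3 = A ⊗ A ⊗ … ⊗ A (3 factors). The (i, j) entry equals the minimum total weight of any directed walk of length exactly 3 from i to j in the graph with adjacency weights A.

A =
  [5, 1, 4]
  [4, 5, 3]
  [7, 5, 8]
A^⊗3 =
  [10, 6, 9]
  [9, 10, 8]
  [12, 10, 11]

Each entry (A^⊗3)_ij equals the minimum over all length-3 walks i = v_0 → v_1 → … → v_3 = j of Σ_t A[v_t][v_{t+1}]. For example, for (i, j) = (0, 2) we minimise over 9 possible intermediate vertex sequences; the minimum is 9, attained along the walk 0 → 0 → 1 → 2.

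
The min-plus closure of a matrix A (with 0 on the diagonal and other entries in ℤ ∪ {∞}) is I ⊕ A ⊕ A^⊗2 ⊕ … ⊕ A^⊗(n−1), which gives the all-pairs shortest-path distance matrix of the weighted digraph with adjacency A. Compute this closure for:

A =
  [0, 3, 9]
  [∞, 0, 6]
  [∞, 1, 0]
Closure =
  [0, 3, 9]
  [∞, 0, 6]
  [∞, 1, 0]

This is the Floyd-Warshall all-pairs shortest-path computation. For each intermediate vertex k = 0, 1, …, 2, update dist[i][j] ← min(dist[i][j], dist[i][k] + dist[k][j]). The final matrix gives, for each (i, j), the minimum total weight of any directed path from i to j (possibly empty when i = j).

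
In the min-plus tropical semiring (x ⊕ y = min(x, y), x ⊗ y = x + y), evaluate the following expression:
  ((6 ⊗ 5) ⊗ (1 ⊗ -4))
((6 ⊗ 5) ⊗ (1 ⊗ -4)) = 8

Expand innermost to outermost. Recall ⊕ takes the minimum of its arguments and ⊗ takes their sum. Working out the expression ((6 ⊗ 5) ⊗ (1 ⊗ -4)) gives 8.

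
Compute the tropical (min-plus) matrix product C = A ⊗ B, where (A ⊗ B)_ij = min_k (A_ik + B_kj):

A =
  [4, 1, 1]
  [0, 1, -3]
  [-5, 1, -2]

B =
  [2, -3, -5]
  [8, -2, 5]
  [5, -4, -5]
A ⊗ B =
  [6, -3, -4]
  [2, -7, -8]
  [-3, -8, -10]

Apply the min-plus product entry-by-entry:
  C[0][0] = min over k of (A[0][0] + B[0][0] = 4 + 2 = 6, A[0][1] + B[1][0] = 1 + 8 = 9, A[0][2] + B[2][0] = 1 + 5 = 6) = 6 (attained at k = 0)
  C[0][1] = min over k of (A[0][0] + B[0][1] = 4 + -3 = 1, A[0][1] + B[1][1] = 1 + -2 = -1, A[0][2] + B[2][1] = 1 + -4 = -3) = -3 (attained at k = 2)
  C[0][2] = min over k of (A[0][0] + B[0][2] = 4 + -5 = -1, A[0][1] + B[1][2] = 1 + 5 = 6, A[0][2] + B[2][2] = 1 + -5 = -4) = -4 (attained at k = 2)
  C[1][0] = min over k of (A[1][0] + B[0][0] = 0 + 2 = 2, A[1][1] + B[1][0] = 1 + 8 = 9, A[1][2] + B[2][0] = -3 + 5 = 2) = 2 (attained at k = 0)
  C[1][1] = min over k of (A[1][0] + B[0][1] = 0 + -3 = -3, A[1][1] + B[1][1] = 1 + -2 = -1, A[1][2] + B[2][1] = -3 + -4 = -7) = -7 (attained at k = 2)
  C[1][2] = min over k of (A[1][0] + B[0][2] = 0 + -5 = -5, A[1][1] + B[1][2] = 1 + 5 = 6, A[1][2] + B[2][2] = -3 + -5 = -8) = -8 (attained at k = 2)
  C[2][0] = min over k of (A[2][0] + B[0][0] = -5 + 2 = -3, A[2][1] + B[1][0] = 1 + 8 = 9, A[2][2] + B[2][0] = -2 + 5 = 3) = -3 (attained at k = 0)
  C[2][1] = min over k of (A[2][0] + B[0][1] = -5 + -3 = -8, A[2][1] + B[1][1] = 1 + -2 = -1, A[2][2] + B[2][1] = -2 + -4 = -6) = -8 (attained at k = 0)
  C[2][2] = min over k of (A[2][0] + B[0][2] = -5 + -5 = -10, A[2][1] + B[1][2] = 1 + 5 = 6, A[2][2] + B[2][2] = -2 + -5 = -7) = -10 (attained at k = 0)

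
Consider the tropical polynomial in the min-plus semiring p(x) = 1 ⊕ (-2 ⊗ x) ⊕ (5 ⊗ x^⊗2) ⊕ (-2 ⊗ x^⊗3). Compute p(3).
p(3) = 1

A tropical monomial a ⊗ x^⊗i evaluates to a + i · x. Evaluating each term at x = 3:
  Term 0 contributes 1 + 0 · 3 = 1
  Term 1 contributes -2 + 1 · 3 = 1
  Term 2 contributes 5 + 2 · 3 = 11
  Term 3 contributes -2 + 3 · 3 = 7
p(3) = ⊕ of these = min[1, 1, 11, 7] = 1.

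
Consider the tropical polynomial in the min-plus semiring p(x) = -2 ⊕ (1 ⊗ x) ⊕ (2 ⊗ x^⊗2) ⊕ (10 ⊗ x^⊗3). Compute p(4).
p(4) = -2

A tropical monomial a ⊗ x^⊗i evaluates to a + i · x. Evaluating each term at x = 4:
  Term 0 contributes -2 + 0 · 4 = -2
  Term 1 contributes 1 + 1 · 4 = 5
  Term 2 contributes 2 + 2 · 4 = 10
  Term 3 contributes 10 + 3 · 4 = 22
p(4) = ⊕ of these = min[-2, 5, 10, 22] = -2.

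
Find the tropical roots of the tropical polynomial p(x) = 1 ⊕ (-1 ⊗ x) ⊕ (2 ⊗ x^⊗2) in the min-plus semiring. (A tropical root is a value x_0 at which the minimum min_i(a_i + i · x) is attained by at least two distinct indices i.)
Roots: {-3, 2}

Each tropical root is a break point of the lower envelope of the lines y = a_i + i · x (there are 3 lines, with slopes 0, 1, ..., 2). Only the lines that attain the minimum somewhere contribute to roots; other lines are dominated. Here the surviving (envelope) indices are i = 2, i = 1, i = 0.
Intersections between consecutive envelope lines give the roots: for adjacent envelope indices i < j the intersection is x = (a_i − a_j) / (j − i). Reading off the sorted break points: {-3, 2}.
Verification: at each break x_0, at least two indices attain the minimum of min_i(a_i + i · x_0).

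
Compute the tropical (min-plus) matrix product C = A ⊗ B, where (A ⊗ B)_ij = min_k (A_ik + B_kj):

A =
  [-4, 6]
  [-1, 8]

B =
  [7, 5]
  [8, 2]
A ⊗ B =
  [3, 1]
  [6, 4]

Apply the min-plus product entry-by-entry:
  C[0][0] = min over k of (A[0][0] + B[0][0] = -4 + 7 = 3, A[0][1] + B[1][0] = 6 + 8 = 14) = 3 (attained at k = 0)
  C[0][1] = min over k of (A[0][0] + B[0][1] = -4 + 5 = 1, A[0][1] + B[1][1] = 6 + 2 = 8) = 1 (attained at k = 0)
  C[1][0] = min over k of (A[1][0] + B[0][0] = -1 + 7 = 6, A[1][1] + B[1][0] = 8 + 8 = 16) = 6 (attained at k = 0)
  C[1][1] = min over k of (A[1][0] + B[0][1] = -1 + 5 = 4, A[1][1] + B[1][1] = 8 + 2 = 10) = 4 (attained at k = 0)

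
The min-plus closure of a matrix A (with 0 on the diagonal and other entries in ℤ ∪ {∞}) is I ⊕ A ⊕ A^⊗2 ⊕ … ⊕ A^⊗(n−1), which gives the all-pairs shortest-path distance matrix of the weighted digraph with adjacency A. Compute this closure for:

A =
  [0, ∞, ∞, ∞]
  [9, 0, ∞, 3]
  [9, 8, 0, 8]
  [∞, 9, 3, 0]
Closure =
  [0, ∞, ∞, ∞]
  [9, 0, 6, 3]
  [9, 8, 0, 8]
  [12, 9, 3, 0]

This is the Floyd-Warshall all-pairs shortest-path computation. For each intermediate vertex k = 0, 1, …, 3, update dist[i][j] ← min(dist[i][j], dist[i][k] + dist[k][j]). The final matrix gives, for each (i, j), the minimum total weight of any directed path from i to j (possibly empty when i = j).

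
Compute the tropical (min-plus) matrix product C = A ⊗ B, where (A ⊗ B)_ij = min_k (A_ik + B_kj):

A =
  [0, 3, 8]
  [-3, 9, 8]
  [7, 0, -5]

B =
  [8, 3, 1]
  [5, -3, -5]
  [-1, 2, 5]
A ⊗ B =
  [7, 0, -2]
  [5, 0, -2]
  [-6, -3, -5]

Apply the min-plus product entry-by-entry:
  C[0][0] = min over k of (A[0][0] + B[0][0] = 0 + 8 = 8, A[0][1] + B[1][0] = 3 + 5 = 8, A[0][2] + B[2][0] = 8 + -1 = 7) = 7 (attained at k = 2)
  C[0][1] = min over k of (A[0][0] + B[0][1] = 0 + 3 = 3, A[0][1] + B[1][1] = 3 + -3 = 0, A[0][2] + B[2][1] = 8 + 2 = 10) = 0 (attained at k = 1)
  C[0][2] = min over k of (A[0][0] + B[0][2] = 0 + 1 = 1, A[0][1] + B[1][2] = 3 + -5 = -2, A[0][2] + B[2][2] = 8 + 5 = 13) = -2 (attained at k = 1)
  C[1][0] = min over k of (A[1][0] + B[0][0] = -3 + 8 = 5, A[1][1] + B[1][0] = 9 + 5 = 14, A[1][2] + B[2][0] = 8 + -1 = 7) = 5 (attained at k = 0)
  C[1][1] = min over k of (A[1][0] + B[0][1] = -3 + 3 = 0, A[1][1] + B[1][1] = 9 + -3 = 6, A[1][2] + B[2][1] = 8 + 2 = 10) = 0 (attained at k = 0)
  C[1][2] = min over k of (A[1][0] + B[0][2] = -3 + 1 = -2, A[1][1] + B[1][2] = 9 + -5 = 4, A[1][2] + B[2][2] = 8 + 5 = 13) = -2 (attained at k = 0)
  C[2][0] = min over k of (A[2][0] + B[0][0] = 7 + 8 = 15, A[2][1] + B[1][0] = 0 + 5 = 5, A[2][2] + B[2][0] = -5 + -1 = -6) = -6 (attained at k = 2)
  C[2][1] = min over k of (A[2][0] + B[0][1] = 7 + 3 = 10, A[2][1] + B[1][1] = 0 + -3 = -3, A[2][2] + B[2][1] = -5 + 2 = -3) = -3 (attained at k = 1)
  C[2][2] = min over k of (A[2][0] + B[0][2] = 7 + 1 = 8, A[2][1] + B[1][2] = 0 + -5 = -5, A[2][2] + B[2][2] = -5 + 5 = 0) = -5 (attained at k = 1)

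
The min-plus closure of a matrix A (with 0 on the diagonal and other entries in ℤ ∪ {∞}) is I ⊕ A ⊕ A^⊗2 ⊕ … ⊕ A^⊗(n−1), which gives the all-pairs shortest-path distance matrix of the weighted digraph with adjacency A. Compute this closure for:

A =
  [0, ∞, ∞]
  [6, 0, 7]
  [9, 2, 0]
Closure =
  [0, ∞, ∞]
  [6, 0, 7]
  [8, 2, 0]

This is the Floyd-Warshall all-pairs shortest-path computation. For each intermediate vertex k = 0, 1, …, 2, update dist[i][j] ← min(dist[i][j], dist[i][k] + dist[k][j]). The final matrix gives, for each (i, j), the minimum total weight of any directed path from i to j (possibly empty when i = j).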